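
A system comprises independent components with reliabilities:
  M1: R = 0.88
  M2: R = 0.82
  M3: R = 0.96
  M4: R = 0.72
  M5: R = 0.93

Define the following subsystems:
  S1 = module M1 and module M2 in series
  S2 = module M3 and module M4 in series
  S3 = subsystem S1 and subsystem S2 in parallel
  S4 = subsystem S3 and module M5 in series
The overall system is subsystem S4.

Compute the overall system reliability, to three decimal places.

0.850

Series (M1 and M2): 0.88000 × 0.82000 = 0.72160
Series (M3 and M4): 0.96000 × 0.72000 = 0.69120
Parallel ([0.72160] and [0.69120]): 1 − (1 − 0.72160)(1 − 0.69120) = 0.91403
Series ([0.91403] and M5): 0.91403 × 0.93000 = 0.850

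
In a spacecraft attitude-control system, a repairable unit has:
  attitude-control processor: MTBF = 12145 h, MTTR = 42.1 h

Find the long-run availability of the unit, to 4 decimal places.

0.9965

A(attitude-control processor) = MTBF/(MTBF+MTTR) = 12145/(12145+42.1) = 0.9965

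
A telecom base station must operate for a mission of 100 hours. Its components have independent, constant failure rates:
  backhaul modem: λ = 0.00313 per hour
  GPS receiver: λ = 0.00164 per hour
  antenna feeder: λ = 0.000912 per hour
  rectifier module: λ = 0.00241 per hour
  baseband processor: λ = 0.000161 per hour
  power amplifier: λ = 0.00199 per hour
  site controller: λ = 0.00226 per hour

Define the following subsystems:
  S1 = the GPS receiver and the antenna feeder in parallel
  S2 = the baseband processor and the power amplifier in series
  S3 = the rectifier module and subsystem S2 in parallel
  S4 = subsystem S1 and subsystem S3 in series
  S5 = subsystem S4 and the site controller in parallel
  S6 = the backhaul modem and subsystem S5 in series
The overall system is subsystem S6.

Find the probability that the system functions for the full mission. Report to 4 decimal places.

0.7232

R(backhaul modem) = exp(−0.00313 × 100) = 0.731250
R(GPS receiver) = exp(−0.00164 × 100) = 0.848742
R(antenna feeder) = exp(−0.000912 × 100) = 0.912835
R(rectifier module) = exp(−0.00241 × 100) = 0.785842
R(baseband processor) = exp(−0.000161 × 100) = 0.984029
R(power amplifier) = exp(−0.00199 × 100) = 0.819550
R(site controller) = exp(−0.00226 × 100) = 0.797718
Parallel (GPS receiver and antenna feeder): 1 − (1 − 0.848742)(1 − 0.912835) = 0.986816
Series (baseband processor and power amplifier): 0.984029 × 0.819550 = 0.806461
Parallel (rectifier module and [0.806461]): 1 − (1 − 0.785842)(1 − 0.806461) = 0.958552
Series ([0.986816] and [0.958552]): 0.986816 × 0.958552 = 0.945914
Parallel ([0.945914] and site controller): 1 − (1 − 0.945914)(1 − 0.797718) = 0.989059
Series (backhaul modem and [0.989059]): 0.731250 × 0.989059 = 0.7232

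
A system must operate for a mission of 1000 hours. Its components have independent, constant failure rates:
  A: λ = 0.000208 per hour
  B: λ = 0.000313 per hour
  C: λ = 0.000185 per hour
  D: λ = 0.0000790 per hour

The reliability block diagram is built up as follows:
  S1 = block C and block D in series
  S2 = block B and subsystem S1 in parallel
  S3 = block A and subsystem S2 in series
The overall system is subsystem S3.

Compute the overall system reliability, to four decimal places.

R(A) = exp(−0.000208 × 1000) = 0.812207
R(B) = exp(−0.000313 × 1000) = 0.731250
R(C) = exp(−0.000185 × 1000) = 0.831104
R(D) = exp(−0.0000790 × 1000) = 0.924040
Series (C and D): 0.831104 × 0.924040 = 0.767973
Parallel (B and [0.767973]): 1 − (1 − 0.731250)(1 − 0.767973) = 0.937643
Series (A and [0.937643]): 0.812207 × 0.937643 = 0.7616

0.7616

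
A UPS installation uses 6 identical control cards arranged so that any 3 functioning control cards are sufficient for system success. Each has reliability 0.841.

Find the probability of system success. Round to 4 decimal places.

R = Σ_{i=3}^{6} C(6,i) p^i (1−p)^{6−i} with p = 0.841
C(6,3)·0.841^3·0.159^3 = 0.047820
C(6,4)·0.841^4·0.159^2 = 0.189701
C(6,5)·0.841^5·0.159^1 = 0.401355
C(6,6)·0.841^6·0.159^0 = 0.353815
Sum = 0.9927

0.9927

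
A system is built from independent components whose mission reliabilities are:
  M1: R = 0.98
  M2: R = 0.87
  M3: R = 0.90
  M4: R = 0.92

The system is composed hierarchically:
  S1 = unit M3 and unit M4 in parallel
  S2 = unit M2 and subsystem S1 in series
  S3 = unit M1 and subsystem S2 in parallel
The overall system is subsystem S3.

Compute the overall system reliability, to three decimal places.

Parallel (M3 and M4): 1 − (1 − 0.90000)(1 − 0.92000) = 0.99200
Series (M2 and [0.99200]): 0.87000 × 0.99200 = 0.86304
Parallel (M1 and [0.86304]): 1 − (1 − 0.98000)(1 − 0.86304) = 0.997

0.997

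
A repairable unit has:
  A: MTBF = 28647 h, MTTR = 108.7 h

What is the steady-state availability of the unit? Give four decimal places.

A(A) = MTBF/(MTBF+MTTR) = 28647/(28647+108.7) = 0.9962

0.9962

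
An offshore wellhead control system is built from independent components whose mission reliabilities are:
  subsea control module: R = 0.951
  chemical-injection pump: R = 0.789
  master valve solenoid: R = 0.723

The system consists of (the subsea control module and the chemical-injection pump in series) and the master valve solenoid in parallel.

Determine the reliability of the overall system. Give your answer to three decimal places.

0.931

Series (subsea control module and chemical-injection pump): 0.95100 × 0.78900 = 0.75034
Parallel ([0.75034] and master valve solenoid): 1 − (1 − 0.75034)(1 − 0.72300) = 0.931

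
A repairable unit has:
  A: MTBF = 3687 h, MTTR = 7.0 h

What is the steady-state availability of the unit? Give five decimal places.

0.99811

A(A) = MTBF/(MTBF+MTTR) = 3687/(3687+7.0) = 0.99811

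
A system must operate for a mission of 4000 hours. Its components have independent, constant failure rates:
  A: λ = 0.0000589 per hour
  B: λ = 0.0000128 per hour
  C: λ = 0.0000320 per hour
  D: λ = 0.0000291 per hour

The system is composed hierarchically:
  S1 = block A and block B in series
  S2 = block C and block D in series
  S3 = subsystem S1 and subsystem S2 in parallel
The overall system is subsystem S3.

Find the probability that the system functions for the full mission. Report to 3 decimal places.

R(A) = exp(−0.0000589 × 4000) = 0.79010
R(B) = exp(−0.0000128 × 4000) = 0.95009
R(C) = exp(−0.0000320 × 4000) = 0.87985
R(D) = exp(−0.0000291 × 4000) = 0.89012
Series (A and B): 0.79010 × 0.95009 = 0.75067
Series (C and D): 0.87985 × 0.89012 = 0.78317
Parallel ([0.75067] and [0.78317]): 1 − (1 − 0.75067)(1 − 0.78317) = 0.946

0.946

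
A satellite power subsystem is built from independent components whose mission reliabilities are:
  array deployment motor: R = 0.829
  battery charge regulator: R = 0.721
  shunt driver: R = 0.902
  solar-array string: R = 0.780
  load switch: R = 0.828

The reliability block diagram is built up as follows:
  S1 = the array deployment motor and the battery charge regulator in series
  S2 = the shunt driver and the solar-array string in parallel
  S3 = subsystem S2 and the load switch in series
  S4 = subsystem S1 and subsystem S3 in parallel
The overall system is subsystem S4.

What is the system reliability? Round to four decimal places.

Series (array deployment motor and battery charge regulator): 0.829000 × 0.721000 = 0.597709
Parallel (shunt driver and solar-array string): 1 − (1 − 0.902000)(1 − 0.780000) = 0.978440
Series ([0.978440] and load switch): 0.978440 × 0.828000 = 0.810148
Parallel ([0.597709] and [0.810148]): 1 − (1 − 0.597709)(1 − 0.810148) = 0.9236

0.9236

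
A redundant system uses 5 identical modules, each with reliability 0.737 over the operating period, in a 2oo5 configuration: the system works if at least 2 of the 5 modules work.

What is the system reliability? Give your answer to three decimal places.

0.981

R = Σ_{i=2}^{5} C(5,i) p^i (1−p)^{5−i} with p = 0.737
C(5,2)·0.737^2·0.263^3 = 0.09881
C(5,3)·0.737^3·0.263^2 = 0.27689
C(5,4)·0.737^4·0.263^1 = 0.38797
C(5,5)·0.737^5·0.263^0 = 0.21744
Sum = 0.981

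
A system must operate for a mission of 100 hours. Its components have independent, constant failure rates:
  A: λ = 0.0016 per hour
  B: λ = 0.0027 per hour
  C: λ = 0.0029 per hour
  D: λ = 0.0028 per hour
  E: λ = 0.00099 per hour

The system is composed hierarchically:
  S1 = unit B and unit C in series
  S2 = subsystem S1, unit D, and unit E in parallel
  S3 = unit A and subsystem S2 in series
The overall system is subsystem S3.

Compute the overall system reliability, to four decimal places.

0.8437

R(A) = exp(−0.0016 × 100) = 0.852144
R(B) = exp(−0.0027 × 100) = 0.763379
R(C) = exp(−0.0029 × 100) = 0.748264
R(D) = exp(−0.0028 × 100) = 0.755784
R(E) = exp(−0.00099 × 100) = 0.905743
Series (B and C): 0.763379 × 0.748264 = 0.571209
Parallel ([0.571209], D, and E): 1 − (1 − 0.571209)(1 − 0.755784)(1 − 0.905743) = 0.990130
Series (A and [0.990130]): 0.852144 × 0.990130 = 0.8437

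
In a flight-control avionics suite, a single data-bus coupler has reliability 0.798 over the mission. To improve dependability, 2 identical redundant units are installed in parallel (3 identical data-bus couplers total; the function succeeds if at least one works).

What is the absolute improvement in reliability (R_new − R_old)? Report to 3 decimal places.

R_before = 0.798
R_after = 1 − (1 − 0.798)^3 = 0.992
ΔR = 0.992 − 0.798 = 0.194

0.194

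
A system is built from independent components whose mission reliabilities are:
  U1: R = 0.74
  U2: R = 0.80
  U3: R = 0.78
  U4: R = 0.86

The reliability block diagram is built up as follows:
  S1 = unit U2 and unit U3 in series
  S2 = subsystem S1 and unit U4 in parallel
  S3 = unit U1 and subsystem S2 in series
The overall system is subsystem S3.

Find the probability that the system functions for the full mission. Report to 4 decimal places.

Series (U2 and U3): 0.800000 × 0.780000 = 0.624000
Parallel ([0.624000] and U4): 1 − (1 − 0.624000)(1 − 0.860000) = 0.947360
Series (U1 and [0.947360]): 0.740000 × 0.947360 = 0.7010

0.7010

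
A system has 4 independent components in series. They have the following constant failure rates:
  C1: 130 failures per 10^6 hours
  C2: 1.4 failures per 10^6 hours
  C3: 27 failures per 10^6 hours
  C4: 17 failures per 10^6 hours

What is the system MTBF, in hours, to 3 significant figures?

5700

Series of exponential components: λ_sys = Σ λ_i
λ_sys = 0.00013 + 0.0000014 + 0.000027 + 0.000017 = 1.7540e-04 /h
MTBF = 1 / λ_sys = 5700 h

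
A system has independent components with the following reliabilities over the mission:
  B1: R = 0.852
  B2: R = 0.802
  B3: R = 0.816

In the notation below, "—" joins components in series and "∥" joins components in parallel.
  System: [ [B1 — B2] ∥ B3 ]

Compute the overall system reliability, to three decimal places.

Series (B1 and B2): 0.85200 × 0.80200 = 0.68330
Parallel ([0.68330] and B3): 1 − (1 − 0.68330)(1 − 0.81600) = 0.942

0.942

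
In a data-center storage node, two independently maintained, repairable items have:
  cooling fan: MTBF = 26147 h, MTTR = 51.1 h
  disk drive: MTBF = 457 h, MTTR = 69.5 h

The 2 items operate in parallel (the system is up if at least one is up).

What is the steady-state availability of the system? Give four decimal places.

0.9997

A(cooling fan) = MTBF/(MTBF+MTTR) = 26147/(26147+51.1) = 0.998049
A(disk drive) = MTBF/(MTBF+MTTR) = 457/(457+69.5) = 0.867996
Parallel availability: 1 − (1 − 0.998049)(1 − 0.867996) = 0.9997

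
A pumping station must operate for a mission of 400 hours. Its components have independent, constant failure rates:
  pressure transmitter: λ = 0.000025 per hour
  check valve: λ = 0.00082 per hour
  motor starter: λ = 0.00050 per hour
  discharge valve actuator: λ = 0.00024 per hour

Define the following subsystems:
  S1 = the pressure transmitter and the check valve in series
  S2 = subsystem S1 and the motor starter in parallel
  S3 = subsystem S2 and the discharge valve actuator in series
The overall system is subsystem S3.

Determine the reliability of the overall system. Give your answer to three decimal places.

0.861

R(pressure transmitter) = exp(−0.000025 × 400) = 0.99005
R(check valve) = exp(−0.00082 × 400) = 0.72036
R(motor starter) = exp(−0.00050 × 400) = 0.81873
R(discharge valve actuator) = exp(−0.00024 × 400) = 0.90846
Series (pressure transmitter and check valve): 0.99005 × 0.72036 = 0.71319
Parallel ([0.71319] and motor starter): 1 − (1 − 0.71319)(1 − 0.81873) = 0.94801
Series ([0.94801] and discharge valve actuator): 0.94801 × 0.90846 = 0.861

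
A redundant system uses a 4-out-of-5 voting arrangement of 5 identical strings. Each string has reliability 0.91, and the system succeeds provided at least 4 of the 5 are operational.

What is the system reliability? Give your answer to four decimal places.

0.9326

R = Σ_{i=4}^{5} C(5,i) p^i (1−p)^{5−i} with p = 0.91
C(5,4)·0.91^4·0.09^1 = 0.308587
C(5,5)·0.91^5·0.09^0 = 0.624032
Sum = 0.9326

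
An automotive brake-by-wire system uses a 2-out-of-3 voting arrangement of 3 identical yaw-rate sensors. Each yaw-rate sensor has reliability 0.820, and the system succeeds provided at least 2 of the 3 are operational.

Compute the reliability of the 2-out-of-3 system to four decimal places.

0.9145

R = Σ_{i=2}^{3} C(3,i) p^i (1−p)^{3−i} with p = 0.820
C(3,2)·0.820^2·0.180^1 = 0.363096
C(3,3)·0.820^3·0.180^0 = 0.551368
Sum = 0.9145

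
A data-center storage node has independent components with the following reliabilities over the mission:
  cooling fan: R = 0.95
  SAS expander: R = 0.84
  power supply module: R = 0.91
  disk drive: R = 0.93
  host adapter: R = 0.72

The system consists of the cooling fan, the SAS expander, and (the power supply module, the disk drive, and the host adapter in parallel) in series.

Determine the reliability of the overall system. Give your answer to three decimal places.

Parallel (power supply module, disk drive, and host adapter): 1 − (1 − 0.91000)(1 − 0.93000)(1 − 0.72000) = 0.99824
Series (cooling fan, SAS expander, and [0.99824]): 0.95000 × 0.84000 × 0.99824 = 0.797

0.797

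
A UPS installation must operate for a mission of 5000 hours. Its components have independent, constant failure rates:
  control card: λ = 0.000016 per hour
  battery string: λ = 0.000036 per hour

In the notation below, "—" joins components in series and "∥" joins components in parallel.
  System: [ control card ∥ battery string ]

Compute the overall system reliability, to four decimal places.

0.9873

R(control card) = exp(−0.000016 × 5000) = 0.923116
R(battery string) = exp(−0.000036 × 5000) = 0.835270
Parallel (control card and battery string): 1 − (1 − 0.923116)(1 − 0.835270) = 0.9873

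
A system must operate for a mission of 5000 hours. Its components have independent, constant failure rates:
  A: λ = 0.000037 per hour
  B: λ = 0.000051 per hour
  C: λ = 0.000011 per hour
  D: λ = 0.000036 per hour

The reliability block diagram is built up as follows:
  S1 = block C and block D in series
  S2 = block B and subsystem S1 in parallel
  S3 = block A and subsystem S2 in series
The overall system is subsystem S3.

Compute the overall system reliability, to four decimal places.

R(A) = exp(−0.000037 × 5000) = 0.831104
R(B) = exp(−0.000051 × 5000) = 0.774916
R(C) = exp(−0.000011 × 5000) = 0.946485
R(D) = exp(−0.000036 × 5000) = 0.835270
Series (C and D): 0.946485 × 0.835270 = 0.790571
Parallel (B and [0.790571]): 1 − (1 − 0.774916)(1 − 0.790571) = 0.952861
Series (A and [0.952861]): 0.831104 × 0.952861 = 0.7919

0.7919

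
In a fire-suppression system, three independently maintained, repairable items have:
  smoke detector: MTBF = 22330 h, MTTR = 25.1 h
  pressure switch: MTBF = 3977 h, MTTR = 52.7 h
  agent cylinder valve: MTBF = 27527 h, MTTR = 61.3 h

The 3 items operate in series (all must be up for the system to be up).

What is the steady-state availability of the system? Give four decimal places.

0.9836

A(smoke detector) = MTBF/(MTBF+MTTR) = 22330/(22330+25.1) = 0.998877
A(pressure switch) = MTBF/(MTBF+MTTR) = 3977/(3977+52.7) = 0.986922
A(agent cylinder valve) = MTBF/(MTBF+MTTR) = 27527/(27527+61.3) = 0.997778
Series availability: 0.998877 × 0.986922 × 0.997778 = 0.9836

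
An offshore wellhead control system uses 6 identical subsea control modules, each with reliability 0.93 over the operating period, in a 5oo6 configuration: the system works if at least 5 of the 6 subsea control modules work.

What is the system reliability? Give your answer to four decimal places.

0.9392

R = Σ_{i=5}^{6} C(6,i) p^i (1−p)^{6−i} with p = 0.93
C(6,5)·0.93^5·0.07^1 = 0.292189
C(6,6)·0.93^6·0.07^0 = 0.646990
Sum = 0.9392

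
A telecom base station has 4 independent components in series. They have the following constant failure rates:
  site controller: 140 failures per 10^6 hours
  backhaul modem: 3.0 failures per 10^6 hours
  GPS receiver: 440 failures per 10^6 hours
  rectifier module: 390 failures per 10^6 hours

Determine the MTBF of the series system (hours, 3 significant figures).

1030

Series of exponential components: λ_sys = Σ λ_i
λ_sys = 0.00014 + 0.0000030 + 0.00044 + 0.00039 = 9.7300e-04 /h
MTBF = 1 / λ_sys = 1030 h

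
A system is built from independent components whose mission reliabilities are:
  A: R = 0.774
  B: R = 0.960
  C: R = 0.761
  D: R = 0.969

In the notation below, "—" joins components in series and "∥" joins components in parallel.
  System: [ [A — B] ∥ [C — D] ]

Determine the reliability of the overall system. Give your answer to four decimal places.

Series (A and B): 0.774000 × 0.960000 = 0.743040
Series (C and D): 0.761000 × 0.969000 = 0.737409
Parallel ([0.743040] and [0.737409]): 1 − (1 − 0.743040)(1 − 0.737409) = 0.9325

0.9325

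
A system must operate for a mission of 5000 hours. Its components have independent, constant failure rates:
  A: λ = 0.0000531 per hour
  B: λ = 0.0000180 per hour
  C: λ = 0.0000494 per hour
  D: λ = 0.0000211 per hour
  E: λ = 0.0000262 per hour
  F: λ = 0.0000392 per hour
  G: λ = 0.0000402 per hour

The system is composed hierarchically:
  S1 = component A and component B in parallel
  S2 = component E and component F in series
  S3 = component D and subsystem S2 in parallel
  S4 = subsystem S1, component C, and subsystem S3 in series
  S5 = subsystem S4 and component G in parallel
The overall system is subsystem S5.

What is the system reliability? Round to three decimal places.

0.953

R(A) = exp(−0.0000531 × 5000) = 0.76682
R(B) = exp(−0.0000180 × 5000) = 0.91393
R(C) = exp(−0.0000494 × 5000) = 0.78114
R(D) = exp(−0.0000211 × 5000) = 0.89987
R(E) = exp(−0.0000262 × 5000) = 0.87722
R(F) = exp(−0.0000392 × 5000) = 0.82201
R(G) = exp(−0.0000402 × 5000) = 0.81791
Parallel (A and B): 1 − (1 − 0.76682)(1 − 0.91393) = 0.97993
Series (E and F): 0.87722 × 0.82201 = 0.72108
Parallel (D and [0.72108]): 1 − (1 − 0.89987)(1 − 0.72108) = 0.97207
Series ([0.97993], C, and [0.97207]): 0.97993 × 0.78114 × 0.97207 = 0.74408
Parallel ([0.74408] and G): 1 − (1 − 0.74408)(1 − 0.81791) = 0.953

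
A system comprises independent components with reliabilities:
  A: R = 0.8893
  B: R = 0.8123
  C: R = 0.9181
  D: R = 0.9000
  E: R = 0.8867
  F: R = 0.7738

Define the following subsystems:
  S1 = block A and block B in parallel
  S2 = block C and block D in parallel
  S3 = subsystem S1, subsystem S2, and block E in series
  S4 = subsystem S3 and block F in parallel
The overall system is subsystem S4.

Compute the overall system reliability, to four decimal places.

0.9686

Parallel (A and B): 1 − (1 − 0.889300)(1 − 0.812300) = 0.979222
Parallel (C and D): 1 − (1 − 0.918100)(1 − 0.900000) = 0.991810
Series ([0.979222], [0.991810], and E): 0.979222 × 0.991810 × 0.886700 = 0.861165
Parallel ([0.861165] and F): 1 − (1 − 0.861165)(1 − 0.773800) = 0.9686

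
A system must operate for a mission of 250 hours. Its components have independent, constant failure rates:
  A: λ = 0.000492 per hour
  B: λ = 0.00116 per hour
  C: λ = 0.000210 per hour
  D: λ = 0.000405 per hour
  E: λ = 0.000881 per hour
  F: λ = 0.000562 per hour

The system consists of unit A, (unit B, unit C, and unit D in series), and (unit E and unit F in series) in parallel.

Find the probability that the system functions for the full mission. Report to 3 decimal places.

0.987

R(A) = exp(−0.000492 × 250) = 0.88426
R(B) = exp(−0.00116 × 250) = 0.74826
R(C) = exp(−0.000210 × 250) = 0.94885
R(D) = exp(−0.000405 × 250) = 0.90371
R(E) = exp(−0.000881 × 250) = 0.80232
R(F) = exp(−0.000562 × 250) = 0.86892
Series (B, C, and D): 0.74826 × 0.94885 × 0.90371 = 0.64162
Series (E and F): 0.80232 × 0.86892 = 0.69715
Parallel (A, [0.64162], and [0.69715]): 1 − (1 − 0.88426)(1 − 0.64162)(1 − 0.69715) = 0.987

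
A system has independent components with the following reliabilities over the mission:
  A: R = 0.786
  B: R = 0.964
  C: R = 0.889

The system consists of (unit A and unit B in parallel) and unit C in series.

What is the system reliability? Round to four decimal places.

Parallel (A and B): 1 − (1 − 0.786000)(1 − 0.964000) = 0.992296
Series ([0.992296] and C): 0.992296 × 0.889000 = 0.8822

0.8822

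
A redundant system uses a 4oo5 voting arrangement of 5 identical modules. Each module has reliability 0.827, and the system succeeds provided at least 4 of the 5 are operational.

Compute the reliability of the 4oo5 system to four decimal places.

0.7914

R = Σ_{i=4}^{5} C(5,i) p^i (1−p)^{5−i} with p = 0.827
C(5,4)·0.827^4·0.173^1 = 0.404611
C(5,5)·0.827^5·0.173^0 = 0.386837
Sum = 0.7914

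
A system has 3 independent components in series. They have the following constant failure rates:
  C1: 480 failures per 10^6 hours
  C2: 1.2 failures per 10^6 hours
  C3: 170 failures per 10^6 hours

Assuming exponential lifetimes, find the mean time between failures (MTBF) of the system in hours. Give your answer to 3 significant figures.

Series of exponential components: λ_sys = Σ λ_i
λ_sys = 0.00048 + 0.0000012 + 0.00017 = 6.5120e-04 /h
MTBF = 1 / λ_sys = 1540 h

1540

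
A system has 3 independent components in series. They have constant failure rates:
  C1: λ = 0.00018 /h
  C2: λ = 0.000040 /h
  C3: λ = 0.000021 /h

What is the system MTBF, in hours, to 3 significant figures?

4150

Series of exponential components: λ_sys = Σ λ_i
λ_sys = 0.00018 + 0.000040 + 0.000021 = 2.4100e-04 /h
MTBF = 1 / λ_sys = 4150 h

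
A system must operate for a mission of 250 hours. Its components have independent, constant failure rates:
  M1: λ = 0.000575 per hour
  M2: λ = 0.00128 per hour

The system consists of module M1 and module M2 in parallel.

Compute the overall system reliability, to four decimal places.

0.9633

R(M1) = exp(−0.000575 × 250) = 0.866104
R(M2) = exp(−0.00128 × 250) = 0.726149
Parallel (M1 and M2): 1 − (1 − 0.866104)(1 − 0.726149) = 0.9633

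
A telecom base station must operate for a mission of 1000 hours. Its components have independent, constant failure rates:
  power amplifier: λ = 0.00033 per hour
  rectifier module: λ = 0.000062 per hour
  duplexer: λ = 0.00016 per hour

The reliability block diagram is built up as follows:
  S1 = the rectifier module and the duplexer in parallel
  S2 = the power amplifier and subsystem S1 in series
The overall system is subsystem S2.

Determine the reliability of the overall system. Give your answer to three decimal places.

0.713

R(power amplifier) = exp(−0.00033 × 1000) = 0.71892
R(rectifier module) = exp(−0.000062 × 1000) = 0.93988
R(duplexer) = exp(−0.00016 × 1000) = 0.85214
Parallel (rectifier module and duplexer): 1 − (1 − 0.93988)(1 − 0.85214) = 0.99111
Series (power amplifier and [0.99111]): 0.71892 × 0.99111 = 0.713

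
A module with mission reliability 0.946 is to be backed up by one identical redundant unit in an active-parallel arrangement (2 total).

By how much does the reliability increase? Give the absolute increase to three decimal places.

R_before = 0.946
R_after = 1 − (1 − 0.946)^2 = 0.997
ΔR = 0.997 − 0.946 = 0.051

0.051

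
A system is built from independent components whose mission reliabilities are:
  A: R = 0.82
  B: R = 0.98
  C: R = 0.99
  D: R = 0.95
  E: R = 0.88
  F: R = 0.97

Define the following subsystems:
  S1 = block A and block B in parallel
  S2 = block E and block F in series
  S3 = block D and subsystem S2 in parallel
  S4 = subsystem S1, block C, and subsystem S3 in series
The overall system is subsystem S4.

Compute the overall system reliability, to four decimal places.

0.9792

Parallel (A and B): 1 − (1 − 0.820000)(1 − 0.980000) = 0.996400
Series (E and F): 0.880000 × 0.970000 = 0.853600
Parallel (D and [0.853600]): 1 − (1 − 0.950000)(1 − 0.853600) = 0.992680
Series ([0.996400], C, and [0.992680]): 0.996400 × 0.990000 × 0.992680 = 0.9792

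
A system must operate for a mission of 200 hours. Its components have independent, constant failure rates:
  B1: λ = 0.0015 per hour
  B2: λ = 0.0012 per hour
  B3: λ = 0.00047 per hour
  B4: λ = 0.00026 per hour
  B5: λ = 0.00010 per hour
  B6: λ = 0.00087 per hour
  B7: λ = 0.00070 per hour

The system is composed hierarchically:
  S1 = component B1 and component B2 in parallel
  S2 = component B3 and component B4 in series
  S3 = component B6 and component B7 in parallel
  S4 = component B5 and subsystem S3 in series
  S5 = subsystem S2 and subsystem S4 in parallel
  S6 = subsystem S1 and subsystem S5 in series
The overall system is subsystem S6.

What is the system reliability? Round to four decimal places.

0.9395

R(B1) = exp(−0.0015 × 200) = 0.740818
R(B2) = exp(−0.0012 × 200) = 0.786628
R(B3) = exp(−0.00047 × 200) = 0.910283
R(B4) = exp(−0.00026 × 200) = 0.949329
R(B5) = exp(−0.00010 × 200) = 0.980199
R(B6) = exp(−0.00087 × 200) = 0.840297
R(B7) = exp(−0.00070 × 200) = 0.869358
Parallel (B1 and B2): 1 − (1 − 0.740818)(1 − 0.786628) = 0.944698
Series (B3 and B4): 0.910283 × 0.949329 = 0.864158
Parallel (B6 and B7): 1 − (1 − 0.840297)(1 − 0.869358) = 0.979136
Series (B5 and [0.979136]): 0.980199 × 0.979136 = 0.959748
Parallel ([0.864158] and [0.959748]): 1 − (1 − 0.864158)(1 − 0.959748) = 0.994532
Series ([0.944698] and [0.994532]): 0.944698 × 0.994532 = 0.9395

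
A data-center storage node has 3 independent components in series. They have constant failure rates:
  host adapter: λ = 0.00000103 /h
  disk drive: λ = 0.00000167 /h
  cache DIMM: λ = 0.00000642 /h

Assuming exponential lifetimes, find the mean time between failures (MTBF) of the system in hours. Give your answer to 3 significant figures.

110000

Series of exponential components: λ_sys = Σ λ_i
λ_sys = 0.00000103 + 0.00000167 + 0.00000642 = 9.1200e-06 /h
MTBF = 1 / λ_sys = 110000 h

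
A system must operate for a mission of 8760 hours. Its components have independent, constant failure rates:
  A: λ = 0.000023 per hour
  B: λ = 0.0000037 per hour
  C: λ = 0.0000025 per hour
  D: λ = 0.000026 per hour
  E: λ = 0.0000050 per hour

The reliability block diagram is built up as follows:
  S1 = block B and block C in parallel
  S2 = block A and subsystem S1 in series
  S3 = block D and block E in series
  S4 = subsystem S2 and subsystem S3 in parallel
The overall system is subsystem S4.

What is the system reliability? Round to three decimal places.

R(A) = exp(−0.000023 × 8760) = 0.81752
R(B) = exp(−0.0000037 × 8760) = 0.96811
R(C) = exp(−0.0000025 × 8760) = 0.97834
R(D) = exp(−0.000026 × 8760) = 0.79632
R(E) = exp(−0.0000050 × 8760) = 0.95715
Parallel (B and C): 1 − (1 − 0.96811)(1 − 0.97834) = 0.99931
Series (A and [0.99931]): 0.81752 × 0.99931 = 0.81696
Series (D and E): 0.79632 × 0.95715 = 0.76220
Parallel ([0.81696] and [0.76220]): 1 − (1 − 0.81696)(1 − 0.76220) = 0.956

0.956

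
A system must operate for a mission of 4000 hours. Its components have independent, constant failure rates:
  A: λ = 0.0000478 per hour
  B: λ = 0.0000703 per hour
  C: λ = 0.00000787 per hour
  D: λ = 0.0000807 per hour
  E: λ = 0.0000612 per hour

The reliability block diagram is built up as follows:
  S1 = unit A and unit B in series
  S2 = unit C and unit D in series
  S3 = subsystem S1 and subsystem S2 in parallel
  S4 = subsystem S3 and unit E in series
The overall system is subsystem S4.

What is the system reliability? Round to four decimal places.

R(A) = exp(−0.0000478 × 4000) = 0.825967
R(B) = exp(−0.0000703 × 4000) = 0.754877
R(C) = exp(−0.00000787 × 4000) = 0.969010
R(D) = exp(−0.0000807 × 4000) = 0.724119
R(E) = exp(−0.0000612 × 4000) = 0.782861
Series (A and B): 0.825967 × 0.754877 = 0.623503
Series (C and D): 0.969010 × 0.724119 = 0.701679
Parallel ([0.623503] and [0.701679]): 1 − (1 − 0.623503)(1 − 0.701679) = 0.887683
Series ([0.887683] and E): 0.887683 × 0.782861 = 0.6949

0.6949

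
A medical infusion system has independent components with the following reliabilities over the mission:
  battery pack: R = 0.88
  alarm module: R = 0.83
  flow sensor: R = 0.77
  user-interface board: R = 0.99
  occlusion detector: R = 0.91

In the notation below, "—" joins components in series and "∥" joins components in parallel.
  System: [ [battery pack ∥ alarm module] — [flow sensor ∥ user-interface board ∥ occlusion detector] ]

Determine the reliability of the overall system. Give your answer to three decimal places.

Parallel (battery pack and alarm module): 1 − (1 − 0.88000)(1 − 0.83000) = 0.97960
Parallel (flow sensor, user-interface board, and occlusion detector): 1 − (1 − 0.77000)(1 − 0.99000)(1 − 0.91000) = 0.99979
Series ([0.97960] and [0.99979]): 0.97960 × 0.99979 = 0.979

0.979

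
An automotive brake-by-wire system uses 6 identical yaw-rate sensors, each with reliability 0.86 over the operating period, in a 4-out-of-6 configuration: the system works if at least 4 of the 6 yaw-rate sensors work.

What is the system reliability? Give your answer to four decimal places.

R = Σ_{i=4}^{6} C(6,i) p^i (1−p)^{6−i} with p = 0.86
C(6,4)·0.86^4·0.14^2 = 0.160820
C(6,5)·0.86^5·0.14^1 = 0.395159
C(6,6)·0.86^6·0.14^0 = 0.404567
Sum = 0.9605

0.9605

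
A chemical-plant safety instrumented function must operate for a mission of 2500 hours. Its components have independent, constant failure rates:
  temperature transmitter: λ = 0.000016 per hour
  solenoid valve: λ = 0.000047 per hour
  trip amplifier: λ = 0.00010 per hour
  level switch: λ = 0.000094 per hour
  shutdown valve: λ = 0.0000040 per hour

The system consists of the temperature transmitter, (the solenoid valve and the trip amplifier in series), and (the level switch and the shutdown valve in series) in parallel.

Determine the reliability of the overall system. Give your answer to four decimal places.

0.9974

R(temperature transmitter) = exp(−0.000016 × 2500) = 0.960789
R(solenoid valve) = exp(−0.000047 × 2500) = 0.889141
R(trip amplifier) = exp(−0.00010 × 2500) = 0.778801
R(level switch) = exp(−0.000094 × 2500) = 0.790571
R(shutdown valve) = exp(−0.0000040 × 2500) = 0.990050
Series (solenoid valve and trip amplifier): 0.889141 × 0.778801 = 0.692464
Series (level switch and shutdown valve): 0.790571 × 0.990050 = 0.782705
Parallel (temperature transmitter, [0.692464], and [0.782705]): 1 − (1 − 0.960789)(1 − 0.692464)(1 − 0.782705) = 0.9974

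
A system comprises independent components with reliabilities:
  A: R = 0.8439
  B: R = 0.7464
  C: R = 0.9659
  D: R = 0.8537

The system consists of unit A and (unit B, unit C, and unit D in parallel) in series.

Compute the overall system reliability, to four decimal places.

0.8428

Parallel (B, C, and D): 1 − (1 − 0.746400)(1 − 0.965900)(1 − 0.853700) = 0.998735
Series (A and [0.998735]): 0.843900 × 0.998735 = 0.8428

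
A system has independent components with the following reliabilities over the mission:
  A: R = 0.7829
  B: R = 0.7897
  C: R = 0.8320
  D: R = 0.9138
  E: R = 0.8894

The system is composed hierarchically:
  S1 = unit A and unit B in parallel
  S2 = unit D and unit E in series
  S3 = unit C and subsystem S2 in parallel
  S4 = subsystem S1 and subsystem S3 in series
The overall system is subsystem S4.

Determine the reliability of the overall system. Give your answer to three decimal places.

0.924

Parallel (A and B): 1 − (1 − 0.78290)(1 − 0.78970) = 0.95434
Series (D and E): 0.91380 × 0.88940 = 0.81273
Parallel (C and [0.81273]): 1 − (1 − 0.83200)(1 − 0.81273) = 0.96854
Series ([0.95434] and [0.96854]): 0.95434 × 0.96854 = 0.924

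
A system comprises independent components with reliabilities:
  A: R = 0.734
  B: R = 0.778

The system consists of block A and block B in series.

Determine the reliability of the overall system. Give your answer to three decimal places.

0.571

Series (A and B): 0.73400 × 0.77800 = 0.571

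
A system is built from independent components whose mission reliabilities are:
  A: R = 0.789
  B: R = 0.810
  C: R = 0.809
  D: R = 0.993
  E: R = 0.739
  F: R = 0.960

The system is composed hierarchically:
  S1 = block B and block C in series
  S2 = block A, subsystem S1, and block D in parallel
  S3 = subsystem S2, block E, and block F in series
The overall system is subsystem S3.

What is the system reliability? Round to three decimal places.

0.709

Series (B and C): 0.81000 × 0.80900 = 0.65529
Parallel (A, [0.65529], and D): 1 − (1 − 0.78900)(1 − 0.65529)(1 − 0.99300) = 0.99949
Series ([0.99949], E, and F): 0.99949 × 0.73900 × 0.96000 = 0.709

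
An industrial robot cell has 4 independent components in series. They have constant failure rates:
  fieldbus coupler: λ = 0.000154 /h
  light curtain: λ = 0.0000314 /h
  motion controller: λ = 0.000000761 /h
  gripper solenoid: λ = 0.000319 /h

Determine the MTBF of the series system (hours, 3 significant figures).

Series of exponential components: λ_sys = Σ λ_i
λ_sys = 0.000154 + 0.0000314 + 0.000000761 + 0.000319 = 5.0516e-04 /h
MTBF = 1 / λ_sys = 1980 h

1980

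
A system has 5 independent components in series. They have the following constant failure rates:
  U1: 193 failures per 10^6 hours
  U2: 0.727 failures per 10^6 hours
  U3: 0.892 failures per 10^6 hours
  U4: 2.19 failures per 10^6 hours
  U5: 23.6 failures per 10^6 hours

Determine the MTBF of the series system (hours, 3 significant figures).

4540

Series of exponential components: λ_sys = Σ λ_i
λ_sys = 0.000193 + 0.000000727 + 0.000000892 + 0.00000219 + 0.0000236 = 2.2041e-04 /h
MTBF = 1 / λ_sys = 4540 h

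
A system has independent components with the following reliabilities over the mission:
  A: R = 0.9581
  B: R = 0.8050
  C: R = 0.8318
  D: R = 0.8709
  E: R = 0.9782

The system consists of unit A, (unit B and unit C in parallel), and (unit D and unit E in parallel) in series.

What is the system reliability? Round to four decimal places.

Parallel (B and C): 1 − (1 − 0.805000)(1 − 0.831800) = 0.967201
Parallel (D and E): 1 − (1 − 0.870900)(1 − 0.978200) = 0.997186
Series (A, [0.967201], and [0.997186]): 0.958100 × 0.967201 × 0.997186 = 0.9241

0.9241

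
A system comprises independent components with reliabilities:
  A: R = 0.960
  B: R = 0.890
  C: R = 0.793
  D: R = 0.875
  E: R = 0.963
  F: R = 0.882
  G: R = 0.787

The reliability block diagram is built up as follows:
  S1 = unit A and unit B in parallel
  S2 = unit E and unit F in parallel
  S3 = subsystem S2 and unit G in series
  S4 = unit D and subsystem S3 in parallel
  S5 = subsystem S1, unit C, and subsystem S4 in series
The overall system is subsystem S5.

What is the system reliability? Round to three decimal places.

0.768

Parallel (A and B): 1 − (1 − 0.96000)(1 − 0.89000) = 0.99560
Parallel (E and F): 1 − (1 − 0.96300)(1 − 0.88200) = 0.99563
Series ([0.99563] and G): 0.99563 × 0.78700 = 0.78356
Parallel (D and [0.78356]): 1 − (1 − 0.87500)(1 − 0.78356) = 0.97295
Series ([0.99560], C, and [0.97295]): 0.99560 × 0.79300 × 0.97295 = 0.768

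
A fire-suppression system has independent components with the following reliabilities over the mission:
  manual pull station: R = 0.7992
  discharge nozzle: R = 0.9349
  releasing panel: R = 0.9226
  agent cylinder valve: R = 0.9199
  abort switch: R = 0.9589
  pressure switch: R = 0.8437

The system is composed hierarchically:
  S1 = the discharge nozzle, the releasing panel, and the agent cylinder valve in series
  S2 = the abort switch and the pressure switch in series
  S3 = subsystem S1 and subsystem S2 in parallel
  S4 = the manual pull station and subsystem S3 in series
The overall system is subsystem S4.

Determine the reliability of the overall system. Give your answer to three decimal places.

Series (discharge nozzle, releasing panel, and agent cylinder valve): 0.93490 × 0.92260 × 0.91990 = 0.79345
Series (abort switch and pressure switch): 0.95890 × 0.84370 = 0.80902
Parallel ([0.79345] and [0.80902]): 1 − (1 − 0.79345)(1 − 0.80902) = 0.96055
Series (manual pull station and [0.96055]): 0.79920 × 0.96055 = 0.768

0.768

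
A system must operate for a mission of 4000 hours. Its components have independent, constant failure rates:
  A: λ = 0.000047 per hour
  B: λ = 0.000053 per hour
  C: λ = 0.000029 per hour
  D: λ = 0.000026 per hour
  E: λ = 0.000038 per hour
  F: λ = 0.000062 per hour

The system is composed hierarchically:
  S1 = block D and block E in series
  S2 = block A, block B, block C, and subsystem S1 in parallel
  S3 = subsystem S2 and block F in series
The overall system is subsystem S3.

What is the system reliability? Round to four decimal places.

0.7797

R(A) = exp(−0.000047 × 4000) = 0.828615
R(B) = exp(−0.000053 × 4000) = 0.808965
R(C) = exp(−0.000029 × 4000) = 0.890475
R(D) = exp(−0.000026 × 4000) = 0.901225
R(E) = exp(−0.000038 × 4000) = 0.858988
R(F) = exp(−0.000062 × 4000) = 0.780360
Series (D and E): 0.901225 × 0.858988 = 0.774141
Parallel (A, B, C, and [0.774141]): 1 − (1 − 0.828615)(1 − 0.808965)(1 − 0.890475)(1 − 0.774141) = 0.999190
Series ([0.999190] and F): 0.999190 × 0.780360 = 0.7797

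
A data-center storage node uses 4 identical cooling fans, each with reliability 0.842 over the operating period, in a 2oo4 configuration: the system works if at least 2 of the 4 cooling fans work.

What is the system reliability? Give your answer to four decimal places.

R = Σ_{i=2}^{4} C(4,i) p^i (1−p)^{4−i} with p = 0.842
C(4,2)·0.842^2·0.158^2 = 0.106191
C(4,3)·0.842^3·0.158^1 = 0.377271
C(4,4)·0.842^4·0.158^0 = 0.502630
Sum = 0.9861

0.9861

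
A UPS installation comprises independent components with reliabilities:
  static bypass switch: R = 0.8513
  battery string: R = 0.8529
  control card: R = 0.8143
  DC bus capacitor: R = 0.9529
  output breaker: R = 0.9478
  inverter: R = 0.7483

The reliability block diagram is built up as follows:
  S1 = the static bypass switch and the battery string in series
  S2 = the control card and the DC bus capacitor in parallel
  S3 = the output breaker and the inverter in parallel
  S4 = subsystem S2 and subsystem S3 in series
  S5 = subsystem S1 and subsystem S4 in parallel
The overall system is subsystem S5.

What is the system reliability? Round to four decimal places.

0.9940

Series (static bypass switch and battery string): 0.851300 × 0.852900 = 0.726074
Parallel (control card and DC bus capacitor): 1 − (1 − 0.814300)(1 − 0.952900) = 0.991254
Parallel (output breaker and inverter): 1 − (1 − 0.947800)(1 − 0.748300) = 0.986861
Series ([0.991254] and [0.986861]): 0.991254 × 0.986861 = 0.978230
Parallel ([0.726074] and [0.978230]): 1 − (1 − 0.726074)(1 − 0.978230) = 0.9940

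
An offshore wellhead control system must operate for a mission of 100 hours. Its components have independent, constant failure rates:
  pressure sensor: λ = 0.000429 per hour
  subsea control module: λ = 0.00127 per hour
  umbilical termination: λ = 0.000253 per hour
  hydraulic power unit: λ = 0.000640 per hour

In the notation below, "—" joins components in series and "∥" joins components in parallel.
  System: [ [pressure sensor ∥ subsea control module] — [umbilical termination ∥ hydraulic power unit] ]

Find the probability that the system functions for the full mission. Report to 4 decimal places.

R(pressure sensor) = exp(−0.000429 × 100) = 0.958007
R(subsea control module) = exp(−0.00127 × 100) = 0.880734
R(umbilical termination) = exp(−0.000253 × 100) = 0.975017
R(hydraulic power unit) = exp(−0.000640 × 100) = 0.938005
Parallel (pressure sensor and subsea control module): 1 − (1 − 0.958007)(1 − 0.880734) = 0.994992
Parallel (umbilical termination and hydraulic power unit): 1 − (1 − 0.975017)(1 − 0.938005) = 0.998451
Series ([0.994992] and [0.998451]): 0.994992 × 0.998451 = 0.9935

0.9935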